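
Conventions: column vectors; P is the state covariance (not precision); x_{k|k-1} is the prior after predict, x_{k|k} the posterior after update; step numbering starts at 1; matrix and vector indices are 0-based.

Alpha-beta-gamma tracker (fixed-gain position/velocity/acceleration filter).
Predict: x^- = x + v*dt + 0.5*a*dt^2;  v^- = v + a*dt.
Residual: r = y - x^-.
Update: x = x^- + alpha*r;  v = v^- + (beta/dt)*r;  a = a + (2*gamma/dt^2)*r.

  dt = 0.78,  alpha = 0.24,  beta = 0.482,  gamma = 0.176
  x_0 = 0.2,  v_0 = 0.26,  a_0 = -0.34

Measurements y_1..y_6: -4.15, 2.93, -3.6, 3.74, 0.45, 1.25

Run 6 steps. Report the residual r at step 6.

resid = -6.5287

step 1: x_pred=0.2994  r=-4.4494  x^+=-0.7685  v^+=-2.7547  a^+=-2.9143
step 2: x_pred=-3.8036  r=6.7336  x^+=-2.1876  v^+=-0.8668  a^+=0.9816
step 3: x_pred=-2.5650  r=-1.0350  x^+=-2.8134  v^+=-0.7407  a^+=0.3828
step 4: x_pred=-3.2747  r=7.0147  x^+=-1.5912  v^+=3.8927  a^+=4.4413
step 5: x_pred=2.7961  r=-2.3461  x^+=2.2331  v^+=5.9071  a^+=3.0839
step 6: x_pred=7.7787  r=-6.5287  x^+=6.2118  v^+=4.2781  a^+=-0.6934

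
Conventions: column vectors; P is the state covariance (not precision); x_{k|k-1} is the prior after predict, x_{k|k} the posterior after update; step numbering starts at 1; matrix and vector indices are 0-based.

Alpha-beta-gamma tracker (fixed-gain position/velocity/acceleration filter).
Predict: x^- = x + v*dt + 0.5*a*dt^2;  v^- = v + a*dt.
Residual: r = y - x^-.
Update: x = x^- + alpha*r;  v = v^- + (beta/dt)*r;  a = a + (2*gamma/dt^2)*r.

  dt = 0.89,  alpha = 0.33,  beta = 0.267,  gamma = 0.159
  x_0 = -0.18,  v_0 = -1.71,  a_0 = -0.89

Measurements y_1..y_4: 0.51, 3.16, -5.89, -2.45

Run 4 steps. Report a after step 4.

a_post = -0.4883

step 1: x_pred=-2.0544  r=2.5644  x^+=-1.2081  v^+=-1.7328  a^+=0.1395
step 2: x_pred=-2.6951  r=5.8551  x^+=-0.7629  v^+=0.1479  a^+=2.4901
step 3: x_pred=0.3549  r=-6.2449  x^+=-1.7059  v^+=0.4906  a^+=-0.0170
step 4: x_pred=-1.2760  r=-1.1740  x^+=-1.6634  v^+=0.1233  a^+=-0.4883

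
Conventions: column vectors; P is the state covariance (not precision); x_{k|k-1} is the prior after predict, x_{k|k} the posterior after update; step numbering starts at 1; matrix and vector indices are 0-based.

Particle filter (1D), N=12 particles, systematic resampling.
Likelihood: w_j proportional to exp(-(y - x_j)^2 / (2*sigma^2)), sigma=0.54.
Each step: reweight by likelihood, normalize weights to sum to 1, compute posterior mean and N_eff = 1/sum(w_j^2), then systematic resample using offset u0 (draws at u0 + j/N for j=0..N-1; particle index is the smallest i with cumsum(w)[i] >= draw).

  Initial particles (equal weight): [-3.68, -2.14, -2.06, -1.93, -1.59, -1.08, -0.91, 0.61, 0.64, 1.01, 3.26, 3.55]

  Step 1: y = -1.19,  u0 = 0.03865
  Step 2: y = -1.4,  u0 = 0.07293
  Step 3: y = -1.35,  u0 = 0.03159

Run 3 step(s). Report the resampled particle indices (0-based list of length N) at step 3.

step 1: w=[0.0000, 0.0608, 0.0781, 0.1118, 0.2173, 0.2800, 0.2499, 0.0011, 0.0009, 0.0001, 0.0000, 0.0000]  mean=-1.3808  Neff=4.7536  idx=[1, 2, 3, 4, 4, 4, 5, 5, 5, 6, 6, 6]
step 2: w=[0.0444, 0.0538, 0.0701, 0.1067, 0.1067, 0.1067, 0.0953, 0.0953, 0.0953, 0.0752, 0.0752, 0.0752]  mean=-1.3643  Neff=11.3428  idx=[1, 2, 3, 4, 5, 6, 6, 7, 8, 9, 10, 11]
step 3: w=[0.0449, 0.0599, 0.0965, 0.0965, 0.0965, 0.0940, 0.0940, 0.0940, 0.0940, 0.0765, 0.0765, 0.0765]  mean=-1.2836  Neff=11.5625  idx=[0, 2, 2, 3, 4, 5, 6, 7, 8, 9, 10, 11]

resampled_idx = [0, 2, 2, 3, 4, 5, 6, 7, 8, 9, 10, 11]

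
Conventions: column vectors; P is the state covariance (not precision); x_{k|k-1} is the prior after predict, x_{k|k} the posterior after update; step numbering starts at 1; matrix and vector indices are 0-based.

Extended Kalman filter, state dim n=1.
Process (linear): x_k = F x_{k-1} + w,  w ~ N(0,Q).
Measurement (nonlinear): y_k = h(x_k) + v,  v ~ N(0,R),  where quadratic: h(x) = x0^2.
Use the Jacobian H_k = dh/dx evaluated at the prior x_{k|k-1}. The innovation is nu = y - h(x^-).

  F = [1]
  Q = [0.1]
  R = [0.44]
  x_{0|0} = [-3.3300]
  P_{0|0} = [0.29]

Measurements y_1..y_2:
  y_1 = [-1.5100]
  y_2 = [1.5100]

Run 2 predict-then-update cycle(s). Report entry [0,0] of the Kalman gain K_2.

step 1: x^-=[-3.3300]  P^-=[0.3900]  H_jac=[-6.6600]  S=[17.7387]  K=[-0.1464]  nu=[-12.5989]  x^+=[-1.4852]  P^+=[0.0097]
step 2: x^-=[-1.4852]  P^-=[0.1097]  H_jac=[-2.9704]  S=[1.4077]  K=[-0.2314]  nu=[-0.6958]  x^+=[-1.3242]  P^+=[0.0343]

K[0,0] = -0.2314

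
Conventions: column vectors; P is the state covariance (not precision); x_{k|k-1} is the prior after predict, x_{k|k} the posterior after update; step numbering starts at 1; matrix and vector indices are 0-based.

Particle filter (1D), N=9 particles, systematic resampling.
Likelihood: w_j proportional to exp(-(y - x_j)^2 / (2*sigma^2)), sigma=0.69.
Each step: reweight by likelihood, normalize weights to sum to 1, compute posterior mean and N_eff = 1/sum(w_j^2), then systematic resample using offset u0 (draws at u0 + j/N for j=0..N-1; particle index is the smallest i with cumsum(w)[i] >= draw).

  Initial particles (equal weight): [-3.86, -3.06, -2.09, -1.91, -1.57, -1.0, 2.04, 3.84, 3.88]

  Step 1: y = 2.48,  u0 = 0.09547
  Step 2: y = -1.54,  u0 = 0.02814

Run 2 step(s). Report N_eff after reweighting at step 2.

step 1: w=[0.0000, 0.0000, 0.0000, 0.0000, 0.0000, 0.0000, 0.7507, 0.1319, 0.1174]  mean=2.4935  Neff=1.6815  idx=[6, 6, 6, 6, 6, 6, 7, 7, 8]
step 2: w=[0.1667, 0.1667, 0.1667, 0.1667, 0.1667, 0.1667, 0.0000, 0.0000, 0.0000]  mean=2.0400  Neff=6.0000  idx=[0, 0, 1, 2, 2, 3, 4, 4, 5]

N_eff = 6.0000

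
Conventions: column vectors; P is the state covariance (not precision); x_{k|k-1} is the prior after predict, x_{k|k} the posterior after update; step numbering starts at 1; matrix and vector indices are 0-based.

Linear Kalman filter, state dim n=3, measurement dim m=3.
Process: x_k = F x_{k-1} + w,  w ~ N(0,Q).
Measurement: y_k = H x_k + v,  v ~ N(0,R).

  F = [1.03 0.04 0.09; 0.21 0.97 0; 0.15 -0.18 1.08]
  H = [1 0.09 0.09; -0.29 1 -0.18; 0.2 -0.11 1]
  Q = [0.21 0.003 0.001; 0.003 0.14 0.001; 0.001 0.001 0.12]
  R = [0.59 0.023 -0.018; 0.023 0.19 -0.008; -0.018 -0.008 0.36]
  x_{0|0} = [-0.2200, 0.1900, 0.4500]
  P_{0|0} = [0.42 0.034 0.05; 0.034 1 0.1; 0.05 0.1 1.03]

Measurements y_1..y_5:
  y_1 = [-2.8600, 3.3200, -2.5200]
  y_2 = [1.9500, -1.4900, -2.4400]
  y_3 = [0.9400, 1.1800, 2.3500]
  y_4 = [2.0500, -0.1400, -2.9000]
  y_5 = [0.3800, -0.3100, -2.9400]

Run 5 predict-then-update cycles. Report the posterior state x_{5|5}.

x_post = [0.7081, -0.0474, -2.1358]

step 1: x^-=[-0.1785, 0.1381, 0.4188]  P^-=[0.6783 0.1766 0.2117; 0.1766 1.1133 -0.0406; 0.2117 -0.0406 1.3387]  S=[1.3574 0.0301 0.4231; 0.0301 1.3380 -0.4803; 0.4231 -0.4803 1.8252]  K=[0.5101 -0.0364 0.0518; 0.1463 0.8378 0.1165; 0.0039 0.0174 0.7628]  nu=[-2.7316, 3.2055, -2.8879]  x^+=[-1.8383, 2.0875, -1.7389]  P^+=[0.2954 0.0828 -0.0402; 0.0828 0.1923 0.0372; -0.0402 0.0372 0.2865]
step 2: x^-=[-1.9665, 1.6388, -2.5295]  P^-=[0.5256 0.1603 0.0140; 0.1603 0.3677 0.0155; 0.0140 0.0155 0.4351]  S=[1.1537 0.0510 0.1234; 0.0510 0.5189 -0.1088; 0.1234 -0.1088 0.8157]  K=[0.4648 -0.0247 0.0508; 0.1341 0.6153 0.0705; -0.0091 -0.0160 0.5340]  nu=[3.9967, -4.1544, 0.6631]  x^+=[0.0277, -0.3346, -2.1455]  P^+=[0.2690 0.0773 -0.0352; 0.0773 0.1452 0.0186; -0.0352 0.0186 0.2016]
step 3: x^-=[-0.1779, -0.3188, -2.2528]  P^-=[0.4972 0.1456 0.0081; 0.1456 0.3199 0.0039; 0.0081 0.0039 0.3431]  S=[1.1203 0.0425 0.1044; 0.0425 0.4778 -0.0987; 0.1044 -0.0987 0.7229]  K=[0.4519 -0.0284 0.0576; 0.1286 0.5802 0.0577; -0.0079 -0.0274 0.4737]  nu=[1.3494, 1.0417, 4.6033]  x^+=[0.6672, 0.7245, -0.1114]  P^+=[0.2610 0.0746 -0.0312; 0.0746 0.1369 0.0139; -0.0312 0.0139 0.1787]
step 4: x^-=[0.7062, 0.8429, -0.1506]  P^-=[0.4890 0.1406 0.0096; 0.1406 0.3107 0.0009; 0.0096 0.0009 0.3192]  S=[1.1112 0.0390 0.1024; 0.0390 0.4713 -0.0976; 0.1024 -0.0976 0.6999]  K=[0.4477 -0.0306 0.0616; 0.1267 0.5731 0.0540; -0.0063 -0.0311 0.4552]  nu=[1.2815, -0.8052, -2.7979]  x^+=[1.1321, 0.3927, -1.4071]  P^+=[0.2583 0.0737 -0.0292; 0.0737 0.1350 0.0127; -0.0292 0.0127 0.1715]
step 5: x^-=[1.0551, 0.6186, -1.4206]  P^-=[0.4864 0.1389 0.0109; 0.1389 0.3084 0.0002; 0.0109 0.0002 0.3118]  S=[1.1084 0.0377 0.1026; 0.0377 0.4700 -0.0974; 0.1026 -0.0974 0.6932]  K=[0.4462 -0.0314 0.0635; 0.1260 0.5714 0.0530; -0.0053 -0.0322 0.4492]  nu=[-0.6029, -0.8784, -1.6624]  x^+=[0.7081, -0.0474, -2.1358]  P^+=[0.2573 0.0733 -0.0283; 0.0733 0.1345 0.0124; -0.0283 0.0124 0.1691]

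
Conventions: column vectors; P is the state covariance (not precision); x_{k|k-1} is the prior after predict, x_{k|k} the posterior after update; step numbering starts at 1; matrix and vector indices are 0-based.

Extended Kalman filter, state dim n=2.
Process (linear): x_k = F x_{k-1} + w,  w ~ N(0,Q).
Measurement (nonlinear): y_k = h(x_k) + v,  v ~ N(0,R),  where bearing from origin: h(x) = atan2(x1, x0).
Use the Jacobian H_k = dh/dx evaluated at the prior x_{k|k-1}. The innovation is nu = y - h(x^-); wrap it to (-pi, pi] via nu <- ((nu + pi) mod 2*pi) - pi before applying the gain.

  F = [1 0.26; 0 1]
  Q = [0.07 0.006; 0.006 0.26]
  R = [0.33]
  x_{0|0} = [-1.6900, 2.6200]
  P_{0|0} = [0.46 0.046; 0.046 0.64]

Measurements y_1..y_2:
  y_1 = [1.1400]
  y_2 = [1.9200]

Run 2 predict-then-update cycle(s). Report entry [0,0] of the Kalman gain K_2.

step 1: x^-=[-1.0088, 2.6200]  P^-=[0.5972 0.2184; 0.2184 0.9000]  H_jac=[-0.3324 -0.1280]  S=[0.4293]  K=[-0.5275; -0.4374]  nu=[-0.7983]  x^+=[-0.5877, 2.9692]  P^+=[0.4777 0.1193; 0.1193 0.8179]
step 2: x^-=[0.1843, 2.9692]  P^-=[0.6651 0.3380; 0.3380 1.0779]  H_jac=[-0.3355 0.0208]  S=[0.4006]  K=[-0.5394; -0.2270]  nu=[0.4112]  x^+=[-0.0375, 2.8758]  P^+=[0.5485 0.2889; 0.2889 1.0572]

K[0,0] = -0.5394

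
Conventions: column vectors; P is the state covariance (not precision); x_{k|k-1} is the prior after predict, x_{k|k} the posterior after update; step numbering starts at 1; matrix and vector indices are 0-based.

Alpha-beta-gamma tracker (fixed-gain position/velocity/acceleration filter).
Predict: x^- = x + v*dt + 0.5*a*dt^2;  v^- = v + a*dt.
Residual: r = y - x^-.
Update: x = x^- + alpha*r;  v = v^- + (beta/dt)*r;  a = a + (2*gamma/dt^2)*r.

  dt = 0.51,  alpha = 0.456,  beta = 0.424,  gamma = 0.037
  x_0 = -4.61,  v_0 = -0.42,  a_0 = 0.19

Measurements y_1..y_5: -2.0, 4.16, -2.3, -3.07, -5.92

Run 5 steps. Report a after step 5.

a_post = -2.6271

step 1: x_pred=-4.7995  r=2.7995  x^+=-3.5229  v^+=2.0043  a^+=0.9865
step 2: x_pred=-2.3724  r=6.5324  x^+=0.6064  v^+=7.9383  a^+=2.8450
step 3: x_pred=5.0249  r=-7.3249  x^+=1.6847  v^+=3.2995  a^+=0.7610
step 4: x_pred=3.4665  r=-6.5365  x^+=0.4858  v^+=-1.7466  a^+=-1.0987
step 5: x_pred=-0.5478  r=-5.3722  x^+=-2.9975  v^+=-6.7732  a^+=-2.6271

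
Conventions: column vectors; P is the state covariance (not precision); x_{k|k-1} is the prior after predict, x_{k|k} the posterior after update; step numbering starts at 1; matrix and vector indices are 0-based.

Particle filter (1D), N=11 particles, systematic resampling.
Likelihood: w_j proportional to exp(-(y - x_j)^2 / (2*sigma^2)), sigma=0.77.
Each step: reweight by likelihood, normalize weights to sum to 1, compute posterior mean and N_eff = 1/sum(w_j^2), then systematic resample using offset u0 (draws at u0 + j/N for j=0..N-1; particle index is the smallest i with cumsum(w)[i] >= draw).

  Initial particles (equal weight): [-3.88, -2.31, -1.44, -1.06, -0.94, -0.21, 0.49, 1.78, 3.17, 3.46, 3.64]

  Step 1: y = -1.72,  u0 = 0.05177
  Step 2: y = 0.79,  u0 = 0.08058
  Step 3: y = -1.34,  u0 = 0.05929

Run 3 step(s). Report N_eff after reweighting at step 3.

N_eff = 8.8111

step 1: w=[0.0062, 0.2363, 0.2967, 0.2195, 0.1898, 0.0463, 0.0052, 0.0000, 0.0000, 0.0000, 0.0000]  mean=-1.4155  Neff=4.3424  idx=[1, 1, 1, 2, 2, 2, 3, 3, 4, 4, 5]
step 2: w=[0.0004, 0.0004, 0.0004, 0.0202, 0.0202, 0.0202, 0.0745, 0.0745, 0.1071, 0.1071, 0.5750]  mean=-0.5700  Neff=2.7330  idx=[6, 7, 8, 9, 10, 10, 10, 10, 10, 10, 10]
step 3: w=[0.1559, 0.1559, 0.1455, 0.1455, 0.0567, 0.0567, 0.0567, 0.0567, 0.0567, 0.0567, 0.0567]  mean=-0.6875  Neff=8.8111  idx=[0, 0, 1, 2, 2, 3, 4, 5, 7, 8, 10]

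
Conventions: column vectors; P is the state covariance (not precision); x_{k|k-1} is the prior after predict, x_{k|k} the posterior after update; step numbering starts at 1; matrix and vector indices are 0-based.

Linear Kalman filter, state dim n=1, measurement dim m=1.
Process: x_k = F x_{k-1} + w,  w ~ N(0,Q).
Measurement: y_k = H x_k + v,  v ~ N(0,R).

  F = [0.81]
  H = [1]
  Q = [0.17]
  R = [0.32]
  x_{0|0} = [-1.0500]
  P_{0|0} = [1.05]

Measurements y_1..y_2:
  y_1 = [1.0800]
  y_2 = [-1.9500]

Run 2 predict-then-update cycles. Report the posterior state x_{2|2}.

x_post = [-0.7554]

step 1: x^-=[-0.8505]  P^-=[0.8589]  S=[1.1789]  K=[0.7286]  nu=[1.9305]  x^+=[0.5560]  P^+=[0.2331]
step 2: x^-=[0.4504]  P^-=[0.3230]  S=[0.6430]  K=[0.5023]  nu=[-2.4004]  x^+=[-0.7554]  P^+=[0.1607]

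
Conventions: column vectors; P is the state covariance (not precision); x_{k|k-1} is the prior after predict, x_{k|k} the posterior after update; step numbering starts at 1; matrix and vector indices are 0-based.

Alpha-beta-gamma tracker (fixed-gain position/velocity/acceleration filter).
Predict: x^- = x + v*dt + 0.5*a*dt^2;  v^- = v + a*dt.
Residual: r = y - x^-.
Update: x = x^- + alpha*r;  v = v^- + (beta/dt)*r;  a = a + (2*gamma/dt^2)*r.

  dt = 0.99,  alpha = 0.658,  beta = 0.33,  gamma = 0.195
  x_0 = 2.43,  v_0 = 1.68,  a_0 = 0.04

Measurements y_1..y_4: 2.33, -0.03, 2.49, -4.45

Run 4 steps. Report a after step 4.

step 1: x_pred=4.1128  r=-1.7828  x^+=2.9397  v^+=1.1253  a^+=-0.6694
step 2: x_pred=3.7258  r=-3.7558  x^+=1.2545  v^+=-0.7893  a^+=-2.1639
step 3: x_pred=-0.5874  r=3.0774  x^+=1.4375  v^+=-1.9058  a^+=-0.9394
step 4: x_pred=-0.9095  r=-3.5405  x^+=-3.2391  v^+=-4.0159  a^+=-2.3482

a_post = -2.3482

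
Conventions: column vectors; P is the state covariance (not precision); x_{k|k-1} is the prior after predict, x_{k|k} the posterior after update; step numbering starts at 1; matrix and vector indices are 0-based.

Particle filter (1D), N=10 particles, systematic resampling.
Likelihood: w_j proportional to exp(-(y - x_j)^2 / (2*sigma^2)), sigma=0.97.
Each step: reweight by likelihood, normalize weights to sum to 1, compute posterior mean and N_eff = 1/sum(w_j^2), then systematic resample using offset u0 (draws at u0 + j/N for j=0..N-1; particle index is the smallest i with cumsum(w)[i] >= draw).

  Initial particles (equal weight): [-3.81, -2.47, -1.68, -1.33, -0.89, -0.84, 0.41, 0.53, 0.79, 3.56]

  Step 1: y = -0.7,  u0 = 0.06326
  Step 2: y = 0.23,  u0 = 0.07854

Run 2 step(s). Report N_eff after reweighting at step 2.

step 1: w=[0.0012, 0.0390, 0.1238, 0.1670, 0.2023, 0.2040, 0.1071, 0.0923, 0.0634, 0.0000]  mean=-0.7394  Neff=6.6113  idx=[2, 2, 3, 4, 4, 5, 5, 6, 7, 8]
step 2: w=[0.0264, 0.0264, 0.0503, 0.0940, 0.0940, 0.0997, 0.0997, 0.1800, 0.1746, 0.1550]  mean=-0.2014  Neff=7.7889  idx=[2, 3, 4, 5, 6, 7, 8, 8, 9, 9]

N_eff = 7.7889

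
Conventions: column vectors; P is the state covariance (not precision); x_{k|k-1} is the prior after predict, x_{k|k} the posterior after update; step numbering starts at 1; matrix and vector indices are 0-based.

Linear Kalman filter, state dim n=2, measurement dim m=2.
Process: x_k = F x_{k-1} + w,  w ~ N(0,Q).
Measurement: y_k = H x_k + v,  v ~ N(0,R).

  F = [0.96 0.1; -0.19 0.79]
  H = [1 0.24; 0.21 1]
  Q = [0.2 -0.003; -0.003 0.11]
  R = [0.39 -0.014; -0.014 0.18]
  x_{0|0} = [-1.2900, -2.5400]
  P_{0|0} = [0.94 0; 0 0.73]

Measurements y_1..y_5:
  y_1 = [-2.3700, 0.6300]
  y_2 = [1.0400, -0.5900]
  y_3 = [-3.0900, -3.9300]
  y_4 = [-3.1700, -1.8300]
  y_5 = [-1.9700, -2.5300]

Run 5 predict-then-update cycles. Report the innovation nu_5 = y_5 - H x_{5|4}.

innov = [0.4473, -1.4951]

step 1: x^-=[-1.4924, -1.7615]  P^-=[1.0736 -0.1168; -0.1168 0.5995]  S=[1.4421 0.2327; 0.2327 0.7778]  K=[0.7381 -0.0811; -0.1056 0.7708]  nu=[-0.4548, 2.7049]  x^+=[-2.0475, 0.3715]  P^+=[0.3106 -0.0902; -0.0902 0.1592]
step 2: x^-=[-1.9284, 0.6825]  P^-=[0.4706 -0.1138; -0.1138 0.2476]  S=[0.8202 0.0248; 0.0248 0.4006]  K=[0.5426 -0.0708; -0.0832 0.5636]  nu=[2.8046, -0.8676]  x^+=[-0.3453, -0.0399]  P^+=[0.2290 -0.0684; -0.0684 0.1170]
step 3: x^-=[-0.3355, 0.0341]  P^-=[0.3991 -0.0861; -0.0861 0.2118]  S=[0.7599 0.0302; 0.0302 0.3733]  K=[0.4998 -0.0466; -0.0673 0.5245]  nu=[-2.7627, -3.8936]  x^+=[-1.5347, -1.8223]  P^+=[0.2098 -0.0595; -0.0595 0.1078]
step 4: x^-=[-1.6556, -1.1480]  P^-=[0.3831 -0.0767; -0.0767 0.2027]  S=[0.7479 0.0345; 0.0345 0.3674]  K=[0.4892 -0.0358; -0.0612 0.5137]  nu=[-1.2389, -0.3343]  x^+=[-2.2497, -1.2439]  P^+=[0.2048 -0.0563; -0.0563 0.1051]
step 5: x^-=[-2.2841, -0.5552]  P^-=[0.3790 -0.0737; -0.0737 0.1999]  S=[0.7451 0.0362; 0.0362 0.3657]  K=[0.4864 -0.0320; -0.0593 0.5102]  nu=[0.4473, -1.4951]  x^+=[-2.0187, -1.3446]  P^+=[0.2034 -0.0553; -0.0553 0.1043]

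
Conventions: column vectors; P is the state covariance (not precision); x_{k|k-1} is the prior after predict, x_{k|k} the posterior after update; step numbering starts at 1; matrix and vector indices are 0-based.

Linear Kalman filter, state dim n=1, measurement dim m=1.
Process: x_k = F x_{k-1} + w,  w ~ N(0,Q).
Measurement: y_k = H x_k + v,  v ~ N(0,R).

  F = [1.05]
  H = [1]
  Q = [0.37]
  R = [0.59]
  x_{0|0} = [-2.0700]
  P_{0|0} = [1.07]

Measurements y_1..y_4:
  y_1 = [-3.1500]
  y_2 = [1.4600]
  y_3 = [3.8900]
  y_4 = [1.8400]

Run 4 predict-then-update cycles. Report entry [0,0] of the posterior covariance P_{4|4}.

P_post[0,0] = 0.3272

step 1: x^-=[-2.1735]  P^-=[1.5497]  S=[2.1397]  K=[0.7243]  nu=[-0.9765]  x^+=[-2.8807]  P^+=[0.4273]
step 2: x^-=[-3.0248]  P^-=[0.8411]  S=[1.4311]  K=[0.5877]  nu=[4.4848]  x^+=[-0.3889]  P^+=[0.3468]
step 3: x^-=[-0.4084]  P^-=[0.7523]  S=[1.3423]  K=[0.5605]  nu=[4.2984]  x^+=[2.0007]  P^+=[0.3307]
step 4: x^-=[2.1007]  P^-=[0.7346]  S=[1.3246]  K=[0.5546]  nu=[-0.2607]  x^+=[1.9561]  P^+=[0.3272]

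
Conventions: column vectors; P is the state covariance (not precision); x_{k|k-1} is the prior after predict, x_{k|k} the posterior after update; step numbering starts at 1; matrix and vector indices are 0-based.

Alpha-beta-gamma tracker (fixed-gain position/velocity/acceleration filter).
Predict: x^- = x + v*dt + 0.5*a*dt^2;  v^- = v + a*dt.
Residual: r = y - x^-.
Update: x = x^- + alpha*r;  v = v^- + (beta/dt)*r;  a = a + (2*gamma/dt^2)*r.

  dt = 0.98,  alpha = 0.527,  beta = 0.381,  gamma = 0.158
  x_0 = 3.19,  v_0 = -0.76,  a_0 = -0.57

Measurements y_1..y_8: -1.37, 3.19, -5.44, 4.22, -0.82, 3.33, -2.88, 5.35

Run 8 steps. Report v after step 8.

step 1: x_pred=2.1715  r=-3.5415  x^+=0.3051  v^+=-2.6954  a^+=-1.7353
step 2: x_pred=-3.1697  r=6.3597  x^+=0.1819  v^+=-1.9235  a^+=0.3573
step 3: x_pred=-1.5316  r=-3.9084  x^+=-3.5913  v^+=-3.0929  a^+=-0.9287
step 4: x_pred=-7.0683  r=11.2883  x^+=-1.1194  v^+=0.3856  a^+=2.7855
step 5: x_pred=0.5961  r=-1.4161  x^+=-0.1502  v^+=2.5648  a^+=2.3195
step 6: x_pred=3.4772  r=-0.1472  x^+=3.3996  v^+=4.7807  a^+=2.2711
step 7: x_pred=9.1753  r=-12.0553  x^+=2.8222  v^+=2.3196  a^+=-1.6955
step 8: x_pred=4.2812  r=1.0688  x^+=4.8445  v^+=1.0736  a^+=-1.3438

v_post = 1.0736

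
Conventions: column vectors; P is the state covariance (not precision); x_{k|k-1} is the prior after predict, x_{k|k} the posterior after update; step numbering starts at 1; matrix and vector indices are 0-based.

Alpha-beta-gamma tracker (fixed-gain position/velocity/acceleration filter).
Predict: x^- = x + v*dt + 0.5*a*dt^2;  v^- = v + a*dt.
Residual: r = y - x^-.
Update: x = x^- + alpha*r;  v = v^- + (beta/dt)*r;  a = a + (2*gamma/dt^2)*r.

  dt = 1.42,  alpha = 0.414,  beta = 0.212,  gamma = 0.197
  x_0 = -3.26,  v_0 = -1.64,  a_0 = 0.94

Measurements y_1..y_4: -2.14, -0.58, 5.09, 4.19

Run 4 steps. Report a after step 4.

step 1: x_pred=-4.6411  r=2.5011  x^+=-3.6056  v^+=0.0682  a^+=1.4287
step 2: x_pred=-2.0684  r=1.4884  x^+=-1.4522  v^+=2.3192  a^+=1.7195
step 3: x_pred=3.5747  r=1.5153  x^+=4.2020  v^+=4.9871  a^+=2.0156
step 4: x_pred=13.3159  r=-9.1259  x^+=9.5378  v^+=6.4869  a^+=0.2324

a_post = 0.2324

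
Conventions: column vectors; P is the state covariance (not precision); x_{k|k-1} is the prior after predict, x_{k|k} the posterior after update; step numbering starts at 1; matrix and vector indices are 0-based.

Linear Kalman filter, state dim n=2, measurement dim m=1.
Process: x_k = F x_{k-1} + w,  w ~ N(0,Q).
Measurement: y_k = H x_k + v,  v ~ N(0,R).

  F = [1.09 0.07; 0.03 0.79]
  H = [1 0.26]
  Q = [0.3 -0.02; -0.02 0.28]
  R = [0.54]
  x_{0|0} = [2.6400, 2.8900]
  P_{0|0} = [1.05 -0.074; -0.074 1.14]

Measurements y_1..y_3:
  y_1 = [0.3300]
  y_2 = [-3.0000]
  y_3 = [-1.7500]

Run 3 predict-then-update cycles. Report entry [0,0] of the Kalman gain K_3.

step 1: x^-=[3.0799, 2.3623]  P^-=[1.5418 0.0135; 0.0135 0.9889]  S=[2.1557]  K=[0.7169; 0.1255]  nu=[-3.3641]  x^+=[0.6683, 1.9400]  P^+=[0.4340 -0.1805; -0.1805 0.9549]
step 2: x^-=[0.8643, 1.5526]  P^-=[0.7928 -0.1088; -0.1088 0.8678]  S=[1.3349]  K=[0.5727; 0.0875]  nu=[-4.2680]  x^+=[-1.5801, 1.1791]  P^+=[0.3550 -0.1757; -0.1757 0.8576]
step 3: x^-=[-1.6397, 0.8841]  P^-=[0.6991 -0.1126; -0.1126 0.8072]  S=[1.2351]  K=[0.5423; 0.0787]  nu=[-0.3401]  x^+=[-1.8242, 0.8573]  P^+=[0.3359 -0.1654; -0.1654 0.7996]

K[0,0] = 0.5423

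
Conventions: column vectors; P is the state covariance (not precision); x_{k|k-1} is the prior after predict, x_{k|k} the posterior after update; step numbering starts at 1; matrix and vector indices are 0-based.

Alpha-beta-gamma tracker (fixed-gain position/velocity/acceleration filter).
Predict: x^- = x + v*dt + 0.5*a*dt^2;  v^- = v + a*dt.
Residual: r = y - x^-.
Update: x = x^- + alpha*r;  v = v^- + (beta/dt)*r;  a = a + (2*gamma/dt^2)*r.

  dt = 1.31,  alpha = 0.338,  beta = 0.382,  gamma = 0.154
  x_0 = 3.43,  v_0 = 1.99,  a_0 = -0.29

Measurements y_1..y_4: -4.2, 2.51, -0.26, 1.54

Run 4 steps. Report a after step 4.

a_post = 1.2107

step 1: x_pred=5.7881  r=-9.9881  x^+=2.4121  v^+=-1.3025  a^+=-2.0826
step 2: x_pred=-1.0811  r=3.5911  x^+=0.1327  v^+=-2.9835  a^+=-1.4381
step 3: x_pred=-5.0097  r=4.7497  x^+=-3.4043  v^+=-3.4824  a^+=-0.5856
step 4: x_pred=-8.4688  r=10.0088  x^+=-5.0858  v^+=-1.3310  a^+=1.2107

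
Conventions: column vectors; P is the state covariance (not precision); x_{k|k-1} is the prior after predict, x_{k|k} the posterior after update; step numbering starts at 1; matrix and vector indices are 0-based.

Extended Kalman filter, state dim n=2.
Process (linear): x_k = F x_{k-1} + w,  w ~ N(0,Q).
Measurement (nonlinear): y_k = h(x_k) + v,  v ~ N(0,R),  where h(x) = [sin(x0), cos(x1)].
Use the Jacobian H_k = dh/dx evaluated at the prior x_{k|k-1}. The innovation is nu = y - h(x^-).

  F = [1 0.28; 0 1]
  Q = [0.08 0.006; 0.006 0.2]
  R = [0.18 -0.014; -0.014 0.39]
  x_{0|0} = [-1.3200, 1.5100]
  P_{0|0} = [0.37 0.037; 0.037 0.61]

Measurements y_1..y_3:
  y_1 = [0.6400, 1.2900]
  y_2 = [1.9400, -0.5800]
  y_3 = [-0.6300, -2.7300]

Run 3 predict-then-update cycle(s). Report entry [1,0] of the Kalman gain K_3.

K[1,0] = -0.1284

step 1: x^-=[-0.8972, 1.5100]  P^-=[0.5185 0.2138; 0.2138 0.8100]  H_jac=[0.6238 0.0000; 0.0000 -0.9982]  S=[0.3818 -0.1471; -0.1471 1.1970]  K=[0.8173 -0.0778; 0.0935 -0.6639]  nu=[1.4216, 1.2292]  x^+=[0.1689, 0.8267]  P^+=[0.2376 0.0419; 0.0419 0.2607]
step 2: x^-=[0.4004, 0.8267]  P^-=[0.3615 0.1209; 0.1209 0.4607]  H_jac=[0.9209 0.0000; 0.0000 -0.7357]  S=[0.4865 -0.0959; -0.0959 0.6394]  K=[0.6768 -0.0376; 0.1281 -0.5109]  nu=[1.5502, -1.2573]  x^+=[1.4968, 1.6677]  P^+=[0.1329 0.0328; 0.0328 0.2733]
step 3: x^-=[1.9637, 1.6677]  P^-=[0.2526 0.1153; 0.1153 0.4733]  H_jac=[-0.3829 0.0000; 0.0000 -0.9953]  S=[0.2170 0.0299; 0.0299 0.8589]  K=[-0.4293 -0.1187; -0.1284 -0.5440]  nu=[-1.5538, -2.6333]  x^+=[2.9433, 3.2997]  P^+=[0.1975 0.0405; 0.0405 0.2114]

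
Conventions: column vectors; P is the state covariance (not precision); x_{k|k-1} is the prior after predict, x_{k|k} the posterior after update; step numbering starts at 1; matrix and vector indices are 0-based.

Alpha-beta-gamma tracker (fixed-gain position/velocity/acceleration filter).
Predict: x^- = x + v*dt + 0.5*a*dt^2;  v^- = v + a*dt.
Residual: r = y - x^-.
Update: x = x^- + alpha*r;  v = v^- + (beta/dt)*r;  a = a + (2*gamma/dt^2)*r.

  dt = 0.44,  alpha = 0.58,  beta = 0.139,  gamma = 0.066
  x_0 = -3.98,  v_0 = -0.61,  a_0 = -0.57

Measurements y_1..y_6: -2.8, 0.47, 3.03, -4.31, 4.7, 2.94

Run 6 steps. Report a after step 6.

step 1: x_pred=-4.3036  r=1.5036  x^+=-3.4315  v^+=-0.3858  a^+=0.4552
step 2: x_pred=-3.5572  r=4.0272  x^+=-1.2214  v^+=1.0867  a^+=3.2010
step 3: x_pred=-0.4334  r=3.4634  x^+=1.5754  v^+=3.5893  a^+=5.5624
step 4: x_pred=3.6931  r=-8.0031  x^+=-0.9487  v^+=3.5085  a^+=0.1058
step 5: x_pred=0.6053  r=4.0947  x^+=2.9802  v^+=4.8486  a^+=2.8976
step 6: x_pred=5.3941  r=-2.4541  x^+=3.9707  v^+=5.3483  a^+=1.2244

a_post = 1.2244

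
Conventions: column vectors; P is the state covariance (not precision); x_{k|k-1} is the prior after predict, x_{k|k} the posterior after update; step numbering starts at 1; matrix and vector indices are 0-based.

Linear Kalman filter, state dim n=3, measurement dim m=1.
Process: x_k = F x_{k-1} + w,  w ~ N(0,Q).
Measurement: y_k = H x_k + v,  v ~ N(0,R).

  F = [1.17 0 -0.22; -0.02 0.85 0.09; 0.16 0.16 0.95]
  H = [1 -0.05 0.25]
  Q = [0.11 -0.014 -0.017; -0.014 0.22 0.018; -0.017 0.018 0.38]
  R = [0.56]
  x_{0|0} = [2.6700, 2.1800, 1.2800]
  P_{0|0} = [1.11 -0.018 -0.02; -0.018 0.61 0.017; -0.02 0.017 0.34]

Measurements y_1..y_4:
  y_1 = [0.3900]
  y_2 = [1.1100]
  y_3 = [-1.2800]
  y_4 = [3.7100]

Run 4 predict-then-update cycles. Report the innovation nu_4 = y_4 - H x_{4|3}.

innov = [4.7325]

step 1: x^-=[2.8423, 1.9148, 1.9920]  P^-=[1.6562 -0.0700 0.0942; -0.0700 0.6672 0.1382; 0.0942 0.1382 0.7290]  S=[2.3141]  K=[0.7274; -0.0297; 0.1165]  nu=[-2.8546]  x^+=[0.7659, 1.9997, 1.6594]  P^+=[0.4318 -0.0199 -0.1019; -0.0199 0.6652 0.1462; -0.1019 0.1462 0.6976]
step 2: x^-=[0.5310, 1.8338, 2.0190]  P^-=[0.7873 -0.0962 -0.2005; -0.0962 0.7298 0.2847; -0.2005 0.2847 1.0502]  S=[1.3170]  K=[0.5634; -0.0467; 0.0363]  nu=[0.1659]  x^+=[0.6245, 1.8260, 2.0250]  P^+=[0.3693 -0.0616 -0.2274; -0.0616 0.7269 0.2869; -0.2274 0.2869 1.0484]
step 3: x^-=[0.2852, 1.7219, 2.3158]  P^-=[0.7833 -0.1832 -0.4334; -0.1832 0.8007 0.4340; -0.4334 0.4340 1.3692]  S=[1.2217]  K=[0.5600; -0.0939; -0.0923]  nu=[-2.0580]  x^+=[-0.8673, 1.9152, 2.5058]  P^+=[0.4002 -0.1190 -0.3702; -0.1190 0.7899 0.4234; -0.3702 0.4234 1.3588]
step 4: x^-=[-1.5661, 1.8708, 2.5482]  P^-=[0.9142 -0.2884 -0.6617; -0.2884 0.8720 0.5742; -0.6617 0.5742 1.6468]  S=[1.2629]  K=[0.6043; -0.1492; -0.2207]  nu=[4.7325]  x^+=[1.2938, 1.1647, 1.5038]  P^+=[0.4530 -0.1745 -0.4933; -0.1745 0.8439 0.5326; -0.4933 0.5326 1.5853]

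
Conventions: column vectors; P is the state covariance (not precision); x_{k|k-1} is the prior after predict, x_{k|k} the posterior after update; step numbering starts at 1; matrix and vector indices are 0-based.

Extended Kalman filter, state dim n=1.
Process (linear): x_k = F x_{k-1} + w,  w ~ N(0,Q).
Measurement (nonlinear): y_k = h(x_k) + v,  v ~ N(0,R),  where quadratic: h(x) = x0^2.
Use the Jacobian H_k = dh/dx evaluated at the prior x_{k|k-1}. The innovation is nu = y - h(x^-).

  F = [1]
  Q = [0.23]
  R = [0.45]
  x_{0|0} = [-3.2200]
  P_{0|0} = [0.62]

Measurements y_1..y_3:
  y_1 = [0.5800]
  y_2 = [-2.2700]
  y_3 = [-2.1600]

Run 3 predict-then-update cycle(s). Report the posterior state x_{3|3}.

x_post = [0.3902]

step 1: x^-=[-3.2200]  P^-=[0.8500]  H_jac=[-6.4400]  S=[35.7026]  K=[-0.1533]  nu=[-9.7884]  x^+=[-1.7192]  P^+=[0.0107]
step 2: x^-=[-1.7192]  P^-=[0.2407]  H_jac=[-3.4384]  S=[3.2959]  K=[-0.2511]  nu=[-5.2257]  x^+=[-0.4069]  P^+=[0.0329]
step 3: x^-=[-0.4069]  P^-=[0.2629]  H_jac=[-0.8139]  S=[0.6241]  K=[-0.3428]  nu=[-2.3256]  x^+=[0.3902]  P^+=[0.1895]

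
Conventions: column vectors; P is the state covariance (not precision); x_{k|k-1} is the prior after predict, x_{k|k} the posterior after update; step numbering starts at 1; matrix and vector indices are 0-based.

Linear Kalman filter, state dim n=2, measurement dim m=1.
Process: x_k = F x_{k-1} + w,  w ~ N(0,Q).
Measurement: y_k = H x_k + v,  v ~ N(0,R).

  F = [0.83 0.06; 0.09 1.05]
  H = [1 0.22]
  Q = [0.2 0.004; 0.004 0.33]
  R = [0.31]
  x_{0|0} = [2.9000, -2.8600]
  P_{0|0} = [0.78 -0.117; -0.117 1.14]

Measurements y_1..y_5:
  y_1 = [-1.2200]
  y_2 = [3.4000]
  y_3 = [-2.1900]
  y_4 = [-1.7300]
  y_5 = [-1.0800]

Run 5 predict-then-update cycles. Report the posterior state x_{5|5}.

x_post = [-0.3888, -4.2696]

step 1: x^-=[2.2354, -2.7420]  P^-=[0.7298 0.0315; 0.0315 1.5711]  S=[1.1297]  K=[0.6521; 0.3338]  nu=[-2.8522]  x^+=[0.3754, -3.6941]  P^+=[0.2493 -0.2144; -0.2144 1.4452]
step 2: x^-=[0.0899, -3.8451]  P^-=[0.3556 -0.0744; -0.0744 1.8848]  S=[0.7241]  K=[0.4685; 0.4699]  nu=[4.1560]  x^+=[2.0370, -1.8921]  P^+=[0.1967 -0.2338; -0.2338 1.7249]
step 3: x^-=[1.5772, -1.8034]  P^-=[0.3184 -0.0777; -0.0777 2.1891]  S=[0.7002]  K=[0.4303; 0.5769]  nu=[-3.3705]  x^+=[0.1267, -3.7478]  P^+=[0.1887 -0.2515; -0.2515 1.9561]
step 4: x^-=[-0.1197, -3.9238]  P^-=[0.3120 -0.0792; -0.0792 2.4405]  S=[0.7053]  K=[0.4177; 0.6490]  nu=[-0.7471]  x^+=[-0.4317, -4.4086]  P^+=[0.1890 -0.2704; -0.2704 2.1435]
step 5: x^-=[-0.6229, -4.6679]  P^-=[0.3110 -0.0839; -0.0839 2.6436]  S=[0.7120]  K=[0.4108; 0.6990]  nu=[0.5698]  x^+=[-0.3888, -4.2696]  P^+=[0.1908 -0.2884; -0.2884 2.2958]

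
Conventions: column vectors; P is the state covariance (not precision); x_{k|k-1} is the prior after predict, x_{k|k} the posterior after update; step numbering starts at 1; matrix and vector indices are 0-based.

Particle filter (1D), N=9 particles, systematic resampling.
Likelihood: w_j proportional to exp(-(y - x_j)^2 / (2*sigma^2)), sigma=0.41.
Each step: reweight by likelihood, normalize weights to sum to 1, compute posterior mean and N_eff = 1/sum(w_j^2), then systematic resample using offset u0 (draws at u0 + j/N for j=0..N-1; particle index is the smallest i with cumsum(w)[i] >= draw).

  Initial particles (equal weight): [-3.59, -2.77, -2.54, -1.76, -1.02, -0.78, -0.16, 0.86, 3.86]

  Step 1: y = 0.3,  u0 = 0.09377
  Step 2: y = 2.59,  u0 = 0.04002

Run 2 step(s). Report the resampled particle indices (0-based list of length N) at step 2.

resampled_idx = [5, 5, 6, 6, 6, 7, 7, 8, 8]

step 1: w=[0.0000, 0.0000, 0.0000, 0.0000, 0.0058, 0.0323, 0.5533, 0.4085, 0.0000]  mean=0.2316  Neff=2.1091  idx=[6, 6, 6, 6, 6, 7, 7, 7, 7]
step 2: w=[0.0000, 0.0000, 0.0000, 0.0000, 0.0000, 0.2500, 0.2500, 0.2500, 0.2500]  mean=0.8600  Neff=4.0000  idx=[5, 5, 6, 6, 6, 7, 7, 8, 8]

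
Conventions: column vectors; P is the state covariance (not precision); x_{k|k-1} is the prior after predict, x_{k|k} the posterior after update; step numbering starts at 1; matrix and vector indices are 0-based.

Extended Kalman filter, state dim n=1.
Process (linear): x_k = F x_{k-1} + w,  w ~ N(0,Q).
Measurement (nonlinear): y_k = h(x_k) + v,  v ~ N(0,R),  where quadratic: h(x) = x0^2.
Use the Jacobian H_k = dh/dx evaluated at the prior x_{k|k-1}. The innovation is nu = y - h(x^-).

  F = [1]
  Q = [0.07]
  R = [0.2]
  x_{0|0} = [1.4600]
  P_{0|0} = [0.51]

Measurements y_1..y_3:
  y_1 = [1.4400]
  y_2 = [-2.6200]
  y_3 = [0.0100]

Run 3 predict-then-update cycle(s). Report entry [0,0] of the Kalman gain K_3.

step 1: x^-=[1.4600]  P^-=[0.5800]  H_jac=[2.9200]  S=[5.1453]  K=[0.3292]  nu=[-0.6916]  x^+=[1.2324]  P^+=[0.0225]
step 2: x^-=[1.2324]  P^-=[0.0925]  H_jac=[2.4647]  S=[0.7622]  K=[0.2993]  nu=[-4.1387]  x^+=[-0.0062]  P^+=[0.0243]
step 3: x^-=[-0.0062]  P^-=[0.0943]  H_jac=[-0.0124]  S=[0.2000]  K=[-0.0059]  nu=[0.0100]  x^+=[-0.0063]  P^+=[0.0943]

K[0,0] = -0.0059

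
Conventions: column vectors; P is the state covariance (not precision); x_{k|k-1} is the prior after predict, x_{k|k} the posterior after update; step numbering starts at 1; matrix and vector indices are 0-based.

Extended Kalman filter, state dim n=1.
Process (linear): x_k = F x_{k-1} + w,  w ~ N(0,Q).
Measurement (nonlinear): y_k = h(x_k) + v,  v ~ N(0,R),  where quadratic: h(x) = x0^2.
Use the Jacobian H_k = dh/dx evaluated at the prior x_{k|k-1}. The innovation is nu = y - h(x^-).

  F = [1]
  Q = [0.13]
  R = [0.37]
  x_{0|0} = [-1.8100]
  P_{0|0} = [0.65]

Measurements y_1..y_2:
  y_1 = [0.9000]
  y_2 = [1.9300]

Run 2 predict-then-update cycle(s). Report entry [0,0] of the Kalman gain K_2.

K[0,0] = -0.2982

step 1: x^-=[-1.8100]  P^-=[0.7800]  H_jac=[-3.6200]  S=[10.5914]  K=[-0.2666]  nu=[-2.3761]  x^+=[-1.1765]  P^+=[0.0272]
step 2: x^-=[-1.1765]  P^-=[0.1572]  H_jac=[-2.3531]  S=[1.2407]  K=[-0.2982]  nu=[0.5457]  x^+=[-1.3393]  P^+=[0.0469]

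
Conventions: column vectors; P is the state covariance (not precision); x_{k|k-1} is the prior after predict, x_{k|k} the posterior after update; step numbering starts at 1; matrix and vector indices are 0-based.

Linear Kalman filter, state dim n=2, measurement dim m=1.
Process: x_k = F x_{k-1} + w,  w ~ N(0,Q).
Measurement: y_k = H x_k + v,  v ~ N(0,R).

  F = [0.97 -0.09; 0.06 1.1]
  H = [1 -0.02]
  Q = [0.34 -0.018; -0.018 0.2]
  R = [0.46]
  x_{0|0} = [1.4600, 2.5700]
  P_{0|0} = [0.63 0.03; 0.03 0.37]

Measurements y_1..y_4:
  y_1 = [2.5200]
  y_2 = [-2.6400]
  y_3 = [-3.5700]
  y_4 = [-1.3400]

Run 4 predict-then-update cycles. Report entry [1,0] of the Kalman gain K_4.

step 1: x^-=[1.1849, 2.9146]  P^-=[0.9305 0.0139; 0.0139 0.6539]  S=[1.3902]  K=[0.6691; 0.0006]  nu=[1.3934]  x^+=[2.1173, 2.9154]  P^+=[0.3081 0.0133; 0.0133 0.6539]
step 2: x^-=[1.7914, 3.3340]  P^-=[0.6328 -0.0506; -0.0506 0.9941]  S=[1.0953]  K=[0.5787; -0.0644]  nu=[-4.3647]  x^+=[-0.7346, 3.6150]  P^+=[0.2660 -0.0098; -0.0098 0.9896]
step 3: x^-=[-1.0379, 3.9325]  P^-=[0.6000 -0.1109; -0.1109 1.3971]  S=[1.0650]  K=[0.5655; -0.1304]  nu=[-2.4535]  x^+=[-2.4253, 4.2524]  P^+=[0.2595 -0.0324; -0.0324 1.3789]
step 4: x^-=[-2.7352, 4.5321]  P^-=[0.6010 -0.1738; -0.1738 1.8652]  S=[1.0687]  K=[0.5656; -0.1975]  nu=[1.4858]  x^+=[-1.8948, 4.2385]  P^+=[0.2591 -0.0544; -0.0544 1.8235]

K[1,0] = -0.1975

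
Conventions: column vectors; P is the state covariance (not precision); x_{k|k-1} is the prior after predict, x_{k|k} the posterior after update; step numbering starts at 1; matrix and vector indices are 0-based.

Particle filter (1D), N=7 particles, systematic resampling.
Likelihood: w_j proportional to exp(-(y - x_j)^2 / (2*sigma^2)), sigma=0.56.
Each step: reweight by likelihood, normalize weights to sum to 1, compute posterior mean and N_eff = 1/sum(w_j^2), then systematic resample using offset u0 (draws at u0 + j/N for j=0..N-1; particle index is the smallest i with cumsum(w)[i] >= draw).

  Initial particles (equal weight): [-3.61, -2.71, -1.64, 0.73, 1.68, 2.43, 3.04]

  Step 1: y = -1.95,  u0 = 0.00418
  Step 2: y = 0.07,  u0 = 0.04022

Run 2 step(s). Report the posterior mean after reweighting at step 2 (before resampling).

step 1: w=[0.0097, 0.3139, 0.6764, 0.0000, 0.0000, 0.0000, 0.0000]  mean=-1.9950  Neff=1.7983  idx=[0, 1, 1, 2, 2, 2, 2]
step 2: w=[0.0000, 0.0001, 0.0001, 0.2499, 0.2499, 0.2499, 0.2499]  mean=-1.6403  Neff=4.0019  idx=[3, 3, 4, 4, 5, 6, 6]

post_mean = -1.6403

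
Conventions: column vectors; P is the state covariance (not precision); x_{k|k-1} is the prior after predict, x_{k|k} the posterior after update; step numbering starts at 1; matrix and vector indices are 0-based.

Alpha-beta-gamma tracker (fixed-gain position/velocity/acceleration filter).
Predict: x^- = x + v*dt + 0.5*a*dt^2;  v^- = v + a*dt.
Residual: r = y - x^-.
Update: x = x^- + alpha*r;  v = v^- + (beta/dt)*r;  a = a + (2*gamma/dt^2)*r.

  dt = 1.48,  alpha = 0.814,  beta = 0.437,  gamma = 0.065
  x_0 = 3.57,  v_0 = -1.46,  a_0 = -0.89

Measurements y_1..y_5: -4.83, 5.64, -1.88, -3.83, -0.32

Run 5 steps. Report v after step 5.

step 1: x_pred=0.4345  r=-5.2645  x^+=-3.8508  v^+=-4.3316  a^+=-1.2024
step 2: x_pred=-11.5786  r=17.2186  x^+=2.4373  v^+=-1.0271  a^+=-0.1805
step 3: x_pred=0.7195  r=-2.5995  x^+=-1.3965  v^+=-2.0619  a^+=-0.3348
step 4: x_pred=-4.8147  r=0.9847  x^+=-4.0132  v^+=-2.2666  a^+=-0.2764
step 5: x_pred=-7.6704  r=7.3504  x^+=-1.6872  v^+=-0.5053  a^+=0.1599

v_post = -0.5053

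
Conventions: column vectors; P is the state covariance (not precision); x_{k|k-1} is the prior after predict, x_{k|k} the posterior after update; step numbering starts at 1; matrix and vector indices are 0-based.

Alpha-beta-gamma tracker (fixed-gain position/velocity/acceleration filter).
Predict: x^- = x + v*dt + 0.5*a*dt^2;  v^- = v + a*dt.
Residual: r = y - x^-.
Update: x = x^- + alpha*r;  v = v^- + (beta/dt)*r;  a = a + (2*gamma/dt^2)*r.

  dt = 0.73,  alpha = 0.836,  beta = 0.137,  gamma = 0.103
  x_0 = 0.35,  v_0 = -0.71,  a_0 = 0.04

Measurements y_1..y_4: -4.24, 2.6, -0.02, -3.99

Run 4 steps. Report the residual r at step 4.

resid = -4.2010

step 1: x_pred=-0.1576  r=-4.0824  x^+=-3.5705  v^+=-1.4469  a^+=-1.5381
step 2: x_pred=-5.0366  r=7.6366  x^+=1.3476  v^+=-1.1366  a^+=1.4139
step 3: x_pred=0.8946  r=-0.9146  x^+=0.1300  v^+=-0.2761  a^+=1.0604
step 4: x_pred=0.2110  r=-4.2010  x^+=-3.3010  v^+=-0.2904  a^+=-0.5636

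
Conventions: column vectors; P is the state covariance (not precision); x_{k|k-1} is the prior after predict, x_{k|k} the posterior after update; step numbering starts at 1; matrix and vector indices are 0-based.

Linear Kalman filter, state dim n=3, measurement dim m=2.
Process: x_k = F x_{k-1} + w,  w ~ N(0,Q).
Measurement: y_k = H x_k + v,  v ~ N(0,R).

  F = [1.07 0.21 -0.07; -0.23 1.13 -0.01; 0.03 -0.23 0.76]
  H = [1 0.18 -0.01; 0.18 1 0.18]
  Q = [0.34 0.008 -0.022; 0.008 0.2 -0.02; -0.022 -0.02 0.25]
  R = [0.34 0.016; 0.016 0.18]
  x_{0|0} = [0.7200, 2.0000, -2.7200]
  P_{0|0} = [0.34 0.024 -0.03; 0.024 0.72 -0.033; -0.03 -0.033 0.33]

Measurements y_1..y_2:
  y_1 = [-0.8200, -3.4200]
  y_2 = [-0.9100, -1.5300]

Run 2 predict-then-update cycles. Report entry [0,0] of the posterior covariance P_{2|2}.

step 1: x^-=[1.3808, 2.1216, -2.5056]  P^-=[0.7789 0.1258 -0.0993; 0.1258 1.1255 -0.2331; -0.0993 -0.2331 0.4888]  S=[1.2035 0.4649; 0.4649 1.3015]  K=[0.6881 -0.0551; -0.0621 0.8721; -0.0848 -0.0949]  nu=[-2.6077, -5.3391]  x^+=[-0.1192, -2.3728, -1.7778]  P^+=[0.2403 -0.0408 -0.0077; -0.0408 0.1813 -0.1000; -0.0077 -0.1000 0.4610]
step 2: x^-=[-0.5014, -2.6360, -0.8089]  P^-=[0.6112 -0.0471 -0.0616; -0.0471 0.4677 -0.1606; -0.0616 -0.1606 0.5613]  S=[0.9513 0.1460; 0.1460 0.6070]  K=[0.6449 -0.0697; -0.0707 0.7260; -0.0864 -0.0957]  nu=[0.0578, 1.3419]  x^+=[-0.5577, -1.6659, -0.9423]  P^+=[0.2257 -0.0420 -0.0045; -0.0420 0.1580 -0.1161; -0.0045 -0.1161 0.5462]

P_post[0,0] = 0.2257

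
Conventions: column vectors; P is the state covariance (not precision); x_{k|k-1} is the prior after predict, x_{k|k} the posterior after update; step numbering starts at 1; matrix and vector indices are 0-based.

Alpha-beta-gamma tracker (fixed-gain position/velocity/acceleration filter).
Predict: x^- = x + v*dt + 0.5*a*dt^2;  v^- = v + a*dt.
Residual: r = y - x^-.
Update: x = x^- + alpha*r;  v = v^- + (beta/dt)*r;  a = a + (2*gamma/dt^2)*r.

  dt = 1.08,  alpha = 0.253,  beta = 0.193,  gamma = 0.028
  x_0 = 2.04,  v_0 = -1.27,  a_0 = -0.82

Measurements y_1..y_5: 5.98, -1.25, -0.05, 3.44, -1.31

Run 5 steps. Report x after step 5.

x_post = -3.2792

step 1: x_pred=0.1902  r=5.7898  x^+=1.6550  v^+=-1.1209  a^+=-0.5420
step 2: x_pred=0.1283  r=-1.3783  x^+=-0.2204  v^+=-1.9526  a^+=-0.6082
step 3: x_pred=-2.6840  r=2.6340  x^+=-2.0176  v^+=-2.1388  a^+=-0.4817
step 4: x_pred=-4.6084  r=8.0484  x^+=-2.5722  v^+=-1.2208  a^+=-0.0953
step 5: x_pred=-3.9462  r=2.6362  x^+=-3.2792  v^+=-0.8526  a^+=0.0312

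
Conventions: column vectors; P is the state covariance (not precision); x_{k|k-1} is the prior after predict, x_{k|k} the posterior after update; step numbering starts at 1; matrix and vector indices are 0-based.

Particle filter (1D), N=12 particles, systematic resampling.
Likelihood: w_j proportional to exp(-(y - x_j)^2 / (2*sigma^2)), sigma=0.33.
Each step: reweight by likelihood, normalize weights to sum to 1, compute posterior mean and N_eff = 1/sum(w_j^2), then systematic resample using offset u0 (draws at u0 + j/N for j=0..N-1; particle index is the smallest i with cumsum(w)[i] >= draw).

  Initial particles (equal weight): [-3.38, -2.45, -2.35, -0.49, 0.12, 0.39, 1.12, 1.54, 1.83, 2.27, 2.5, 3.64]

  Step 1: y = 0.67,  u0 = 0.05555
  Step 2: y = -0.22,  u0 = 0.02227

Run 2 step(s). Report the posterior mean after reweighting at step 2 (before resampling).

post_mean = 0.2501

step 1: w=[0.0000, 0.0000, 0.0000, 0.0015, 0.1811, 0.5067, 0.2866, 0.0225, 0.0015, 0.0000, 0.0000, 0.0000]  mean=0.5771  Neff=2.6862  idx=[4, 4, 5, 5, 5, 5, 5, 5, 6, 6, 6, 6]
step 2: w=[0.2598, 0.2598, 0.0800, 0.0800, 0.0800, 0.0800, 0.0800, 0.0800, 0.0001, 0.0001, 0.0001, 0.0001]  mean=0.2501  Neff=5.7686  idx=[0, 0, 0, 1, 1, 1, 2, 3, 4, 5, 6, 7]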